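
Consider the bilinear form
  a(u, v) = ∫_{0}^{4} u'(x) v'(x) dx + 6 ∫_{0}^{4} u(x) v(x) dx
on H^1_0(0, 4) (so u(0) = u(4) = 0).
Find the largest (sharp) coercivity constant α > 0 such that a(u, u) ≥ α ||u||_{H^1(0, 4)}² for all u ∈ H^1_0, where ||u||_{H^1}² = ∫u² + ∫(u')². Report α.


α = 1

Coercivity of a(·,·) on H^1_0(0, 4) means a(u, u) ≥ α ||u||_{H^1}² for every u ∈ H^1_0.
The interval has length L = 4, and Poincaré/coercivity depend only on L. Here a(u, u) = ∫(u')² + (6)·∫u².
Here c = 6 ≥ 1, so a(u,u) = ∫(u')² + c∫u² ≥ ∫(u')² + ∫u² = ||u||_{H^1}², i.e. α = 1 works. No larger α is possible: a(u,u) ≥ α||u||_{H^1}² means (1−α)∫(u')² ≥ (α−c)∫u², and for the modes u_n = sin(nπ(x−x₀)/L) (x₀ the left endpoint) one has ∫u_n²/∫(u_n')² = (L/(nπ))² → 0, so a(u_n,u_n)/||u_n||_{H^1}² → 1. Hence the optimal constant is α = 1.
Therefore α = 1.


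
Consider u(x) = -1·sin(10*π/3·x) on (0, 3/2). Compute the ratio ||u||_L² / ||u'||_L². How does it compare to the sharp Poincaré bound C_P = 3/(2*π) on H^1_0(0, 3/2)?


||u||_L² / ||u'||_L² = 3/(10*π) < C_P = 3/(2*π).

u(x) = -1·sin(10*π/3·x), so u'(x) = -10*π*cos(10*π*x/3)/3.
Writing u(x) = A·sin(kπx/L) with A = -1 and k = 5, use ∫_0^L sin²(kπx/L) dx = L/2 and ∫_0^L cos²(kπx/L) dx = L/2.
u² = 1·sin²(10*π/3·x) and (u')² = 100*π^2/9·cos²(10*π/3·x), and each of sin², cos² integrates to L/2 = 3/4 over (0, 3/2).
∫_0^3/2 u² dx = 3/4, so ||u||_L² = sqrt(3)/2.
∫_0^3/2 (u')² dx = 25*π^2/3, so ||u'||_L² = 5*sqrt(3)*π/3.
Ratio ||u||_L² / ||u'||_L² = 3/(10*π).
Sharp Poincaré constant on H^1_0(0, 3/2) is C_P = L/π = 3/(2*π), achieved by sin(2*π/3·x).
This is the k = 5 harmonic; the ratio L/(kπ) is strictly less than C_P = L/π, consistent with the sharp inequality ||u||_L² ≤ C_P ||u'||_L².


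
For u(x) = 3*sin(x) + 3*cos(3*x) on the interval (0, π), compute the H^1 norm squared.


||u||_{H^1(0,π)}^2 = 54*π

u'(x) = -9*sin(3*x) + 3*cos(x).
Expand u² and (u')² and integrate term by term on (0, π), using: for integers n ≥ 1, ∫_0^π sin²(nx) dx = ∫_0^π cos²(nx) dx = π/2; for n ≠ n', ∫_0^π sin(nx)sin(n'x) dx = ∫_0^π cos(nx)cos(n'x) dx = 0; and by product-to-sum, ∫_0^π sin(nx)cos(n'x) dx = ½∫_0^π [sin((n+n')x) + sin((n−n')x)] dx, which is 0 when n+n' is even and 2n/(n²−n'²) when n+n' is odd (it need not vanish on (0, π)).
  u² squared terms: (3)²·∫cos(3x)² dx = 9·π/2 = 9*π/2;  (3)²·∫sin(x)² dx = 9·π/2 = 9*π/2.
  u² cross terms: 2·(3)·(3)·∫cos(3x)·sin(x) dx = 18·(0) = 0.
  So ∫_0^π u² dx = 9*π/2 + 9*π/2 + 0 = 9*π.
  (u')² squared terms: (-9)²·∫sin(3x)² dx = 81·π/2 = 81*π/2;  (3)²·∫cos(x)² dx = 9·π/2 = 9*π/2.
  (u')² cross terms: 2·(-9)·(3)·∫sin(3x)·cos(x) dx = -54·(0) = 0.
  So ∫_0^π (u')² dx = 81*π/2 + 9*π/2 + 0 = 45*π.
||u||_{H^1}^2 = (9*π) + (45*π) = 54*π.


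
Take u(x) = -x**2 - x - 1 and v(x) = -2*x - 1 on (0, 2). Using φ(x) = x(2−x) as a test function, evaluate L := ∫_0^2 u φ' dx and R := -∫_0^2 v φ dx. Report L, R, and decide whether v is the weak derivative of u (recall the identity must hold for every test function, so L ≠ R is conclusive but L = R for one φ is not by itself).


LHS = 4, RHS = 4. Yes, v = u' weakly.

u(x) = -x**2 - x - 1, classical derivative u'(x) = -2*x - 1.
φ(x) = x(2−x), so φ'(x) = 2 - 2*x.
Note φ(0) = φ(2) = 0, so the boundary term u·φ vanishes.
LHS = ∫_0^2 u(x) φ'(x) dx = ∫_0^2 (2*x^3 - 2) dx. Term by term:
  ∫_0^2 2*x^3 dx = 8;  ∫_0^2 -2 dx = -4.
Sum: 8 − 4 = 4.
So LHS = 4.
∫_0^2 v(x) φ(x) dx = ∫_0^2 (2*x^3 - 3*x^2 - 2*x) dx. Term by term:
  ∫_0^2 2*x^3 dx = 8;  ∫_0^2 -3*x^2 dx = -8;  ∫_0^2 -2*x dx = -4.
Sum: 8 − 8 − 4 = -4.
So RHS = -∫_0^2 v(x) φ(x) dx = 4.
LHS = RHS, so the identity holds for this test φ.
Moreover u is smooth here and v(x) = u'(x) = -2*x - 1 pointwise, so the identity holds for every test function. Hence v is the weak derivative of u.


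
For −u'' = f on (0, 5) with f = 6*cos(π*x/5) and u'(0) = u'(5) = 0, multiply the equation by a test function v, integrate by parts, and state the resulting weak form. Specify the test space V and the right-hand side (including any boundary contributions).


V = H^1(0, 5) (no boundary constraint on v; u is determined up to an additive constant); weak form: ∫_0^5 u'v' dx = ∫_0^5 (6*cos(π*x/5)) v dx for all v ∈ V.

Multiply both sides by a test function v and integrate from 0 to 5:
  ∫_0^5 −u''(x) v(x) dx = ∫_0^5 f(x) v(x) dx.
Integrate the LHS by parts once:
  ∫_0^5 −u'' v dx = −[u'(x) v(x)]_0^5 + ∫_0^5 u'(x) v'(x) dx.
Thus ∫_0^5 u'(x) v'(x) dx = ∫_0^5 f(x) v(x) dx + [u'(x) v(x)]_0^5.
Choose V so that boundary terms are either known or forced to vanish.
u has homogeneous Neumann: u'(0) = u'(5) = 0. So [u' v]_0^5 = 0·v(5) − 0·v(0) = 0 for any v; take V = H^1(0, 5).
Weak formulation: find u (satisfying any essential BC) such that ∫_0^5 u'(x) v'(x) dx = ∫_0^5 f v dx for all v ∈ V (homogeneous Neumann, so boundary terms vanish).
Substituting f(x) = 6*cos(π*x/5), the right-hand side is ∫_0^5 (6*cos(π*x/5)) v dx.
Compatibility check (pure Neumann): taking v ≡ 1 ∈ V gives 0 = ∫_0^5 f dx + (0) − (0), i.e. ∫_0^5 f dx must equal u'(0) − u'(5) = 0. Indeed ∫_0^5 (6*cos(π*x/5)) dx = 0, so the data are compatible. The solution is then unique only up to an additive constant (fix it e.g. by requiring ∫_0^5 u dx = 0).


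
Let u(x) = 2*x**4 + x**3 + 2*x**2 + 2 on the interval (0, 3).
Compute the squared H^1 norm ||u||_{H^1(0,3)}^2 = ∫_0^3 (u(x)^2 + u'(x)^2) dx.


||u||_{H^1}^2 = 645117/14

The H^1 norm (squared) on an interval (0, L) is
  ||u||_{H^1}^2 = ∫_0^L u(x)^2 dx + ∫_0^L u'(x)^2 dx.
Compute u'(x) = 8*x**3 + 3*x**2 + 4*x.
Then u(x)^2 = 4*x**8 + 4*x**7 + 9*x**6 + 4*x**5 + 12*x**4 + 4*x**3 + 8*x**2 + 4 and u'(x)^2 = 64*x**6 + 48*x**5 + 73*x**4 + 24*x**3 + 16*x**2.
Integrate each monomial from 0 to 3 using ∫_0^3 c·x^n dx = c·3^(n+1)/(n+1):
  ∫_0^3 u(x)^2 dx = ∫_0^3 (4*x^8 + 4*x^7 + 9*x^6 + 4*x^5 + 12*x^4 + 4*x^3 + 8*x^2 + 4) dx. Term by term:
    ∫_0^3 4*x^8 dx = 8748;  ∫_0^3 4*x^7 dx = 6561/2;  ∫_0^3 9*x^6 dx = 19683/7;
    ∫_0^3 4*x^5 dx = 486;  ∫_0^3 12*x^4 dx = 2916/5;  ∫_0^3 4*x^3 dx = 81;
    ∫_0^3 8*x^2 dx = 72;  ∫_0^3 4 dx = 12.
  Sum: 8748 + 6561/2 + 19683/7 + 486 + 2916/5 + 81 + 72 + 12 = 1125219/70.
  ∫_0^3 u'(x)^2 dx = ∫_0^3 (64*x^6 + 48*x^5 + 73*x^4 + 24*x^3 + 16*x^2) dx. Term by term:
    ∫_0^3 64*x^6 dx = 139968/7;  ∫_0^3 48*x^5 dx = 5832;  ∫_0^3 73*x^4 dx = 17739/5;
    ∫_0^3 24*x^3 dx = 486;  ∫_0^3 16*x^2 dx = 144.
  Sum: 139968/7 + 5832 + 17739/5 + 486 + 144 = 1050183/35.
Adding: ||u||_{H^1}^2 = 1125219/70 + 1050183/35 = 645117/14.


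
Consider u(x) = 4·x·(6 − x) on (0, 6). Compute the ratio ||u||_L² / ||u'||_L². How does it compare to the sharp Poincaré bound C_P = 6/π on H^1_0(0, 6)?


||u||_L² / ||u'||_L² = 3*sqrt(10)/5 < C_P = 6/π.

u(x) = 4·x·(6 − x), so u'(x) = 24 - 8*x.
u(x) = 4·x·(6 − x) vanishes at x = 0 and x = 6, so u ∈ H^1_0(0, 6). Differentiate via the product rule and integrate the resulting polynomials term by term.
  ∫_0^6 u² dx = ∫_0^6 (16*x^4 - 192*x^3 + 576*x^2) dx. Term by term:
    ∫_0^6 16*x^4 dx = 124416/5;  ∫_0^6 -192*x^3 dx = -62208;  ∫_0^6 576*x^2 dx = 41472.
  Sum: 124416/5 − 62208 + 41472 = 20736/5.
  ∫_0^6 (u')² dx = ∫_0^6 (64*x^2 - 384*x + 576) dx. Term by term:
    ∫_0^6 64*x^2 dx = 4608;  ∫_0^6 -384*x dx = -6912;  ∫_0^6 576 dx = 3456.
  Sum: 4608 − 6912 + 3456 = 1152.
∫_0^6 u² dx = 20736/5, so ||u||_L² = 144*sqrt(5)/5.
∫_0^6 (u')² dx = 1152, so ||u'||_L² = 24*sqrt(2).
Ratio ||u||_L² / ||u'||_L² = 3*sqrt(10)/5.
Sharp Poincaré constant on H^1_0(0, 6) is C_P = L/π = 6/π, achieved by sin(π/6·x).
A polynomial bump cannot attain the sharp Poincaré constant (only the first sine eigenfunction does), so the ratio is strictly less than C_P, consistent with ||u||_L² ≤ C_P ||u'||_L².


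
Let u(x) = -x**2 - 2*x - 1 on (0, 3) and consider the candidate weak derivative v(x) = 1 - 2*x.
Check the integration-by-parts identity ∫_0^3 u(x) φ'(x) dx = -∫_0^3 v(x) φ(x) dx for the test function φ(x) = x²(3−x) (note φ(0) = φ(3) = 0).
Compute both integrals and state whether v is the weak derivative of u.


LHS = 189/5, RHS = 351/20. No, v is not the weak derivative of u.

u(x) = -x**2 - 2*x - 1, classical derivative u'(x) = -2*x - 2.
φ(x) = x²(3−x), so φ'(x) = 3*x*(2 - x).
Note φ(0) = φ(3) = 0, so the boundary term u·φ vanishes.
LHS = ∫_0^3 u(x) φ'(x) dx = ∫_0^3 (3*x^4 - 9*x^2 - 6*x) dx. Term by term:
  ∫_0^3 3*x^4 dx = 729/5;  ∫_0^3 -9*x^2 dx = -81;  ∫_0^3 -6*x dx = -27.
Sum: 729/5 − 81 − 27 = 189/5.
So LHS = 189/5.
∫_0^3 v(x) φ(x) dx = ∫_0^3 (2*x^4 - 7*x^3 + 3*x^2) dx. Term by term:
  ∫_0^3 2*x^4 dx = 486/5;  ∫_0^3 -7*x^3 dx = -567/4;  ∫_0^3 3*x^2 dx = 27.
Sum: 486/5 − 567/4 + 27 = -351/20.
So RHS = -∫_0^3 v(x) φ(x) dx = 351/20.
LHS − RHS = 81/4 ≠ 0, so the identity fails.
(For a valid weak derivative the identity must hold for EVERY test function, in particular this one. The failure shows v is NOT the weak derivative of u.)
Correct weak derivative would be u'(x) = -2*x - 2.


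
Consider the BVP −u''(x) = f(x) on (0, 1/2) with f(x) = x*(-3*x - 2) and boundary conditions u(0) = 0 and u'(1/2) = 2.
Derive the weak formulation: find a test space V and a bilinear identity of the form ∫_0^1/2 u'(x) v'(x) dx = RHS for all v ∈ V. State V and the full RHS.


V = {v ∈ H^1(0, 1/2) : v(0) = 0} (test functions vanish at x = 0 where u is specified); weak form: ∫_0^1/2 u'v' dx = ∫_0^1/2 (x*(-3*x - 2)) v dx + 2·v(1/2) for all v ∈ V.

Multiply both sides by a test function v and integrate from 0 to 1/2:
  ∫_0^1/2 −u''(x) v(x) dx = ∫_0^1/2 f(x) v(x) dx.
Integrate the LHS by parts once:
  ∫_0^1/2 −u'' v dx = −[u'(x) v(x)]_0^1/2 + ∫_0^1/2 u'(x) v'(x) dx.
Thus ∫_0^1/2 u'(x) v'(x) dx = ∫_0^1/2 f(x) v(x) dx + [u'(x) v(x)]_0^1/2.
Choose V so that boundary terms are either known or forced to vanish.
Mixed BC: u(0) = 0 (Dirichlet) and u'(1/2) = 2 (Neumann). Define V = {v ∈ H^1(0, 1/2) : v(0) = 0}. Then [u' v]_0^1/2 = u'(1/2)·v(1/2) − u'(0)·0 = 2·v(1/2).
Weak formulation: find u (satisfying any essential BC) such that ∫_0^1/2 u'(x) v'(x) dx = ∫_0^1/2 f v dx + 2·v(1/2) for all v ∈ V (Dirichlet at 0 absorbed into V; Neumann datum at x = 1/2 contributes the boundary term).
Substituting f(x) = x*(-3*x - 2), the right-hand side is ∫_0^1/2 (x*(-3*x - 2)) v dx + 2·v(1/2).


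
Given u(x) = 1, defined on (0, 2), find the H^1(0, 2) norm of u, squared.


||u||_{H^1}^2 = 2

The H^1 norm (squared) on an interval (0, L) is
  ||u||_{H^1}^2 = ∫_0^L u(x)^2 dx + ∫_0^L u'(x)^2 dx.
Compute u'(x) = 0.
Then u(x)^2 = 1 and u'(x)^2 = 0.
Integrate each monomial from 0 to 2 using ∫_0^2 c·x^n dx = c·2^(n+1)/(n+1):
  ∫_0^2 u(x)^2 dx = ∫_0^2 (1) dx. Term by term:
    ∫_0^2 1 dx = 2.
  ∫_0^2 u'(x)^2 dx = ∫_0^2 (0) dx. Term by term:
    ∫_0^2 0 dx = 0.
Adding: ||u||_{H^1}^2 = 2 + 0 = 2.


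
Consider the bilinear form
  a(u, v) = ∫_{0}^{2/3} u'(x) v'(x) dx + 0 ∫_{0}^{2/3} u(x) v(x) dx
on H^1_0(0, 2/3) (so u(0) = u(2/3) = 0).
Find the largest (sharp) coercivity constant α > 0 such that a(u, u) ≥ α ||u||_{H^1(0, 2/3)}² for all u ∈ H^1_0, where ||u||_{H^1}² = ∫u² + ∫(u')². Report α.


α = 9*π^2/(4 + 9*π^2)

Coercivity of a(·,·) on H^1_0(0, 2/3) means a(u, u) ≥ α ||u||_{H^1}² for every u ∈ H^1_0.
The interval has length L = 2/3, and Poincaré/coercivity depend only on L. Here a(u, u) = ∫(u')² + (0)·∫u².
Here c = 0, so a(u,u) = ∫(u')² alone. The condition a(u,u) ≥ α||u||_{H^1}² reads (1−α)∫(u')² ≥ (α−c)∫u². Any admissible α is ≤ 1 (rapidly oscillating u have ∫u²/∫(u')² → 0), and α = 1 would force 0 ≥ (1−c)∫u², impossible since c < 1; so 1−α > 0. By the sharp Poincaré inequality on H^1_0 of an interval of length L, ∫(u')² ≥ (π/L)²∫u² with equality for the first sine mode sin(π(x−x₀)/L) (x₀ the left endpoint), so the inequality holds for all u iff (1−α)(π/L)² ≥ α − c, i.e. α ≤ ((π/L)² + c)/((π/L)² + 1) = (1 + c(L/π)²)/(1 + (L/π)²). (Direct route, valid since c ≤ 0: Poincaré gives c∫u² ≥ c(L/π)²∫(u')², so a(u,u) ≥ (1 + c(L/π)²)∫(u')², while ||u||_{H^1}² ≤ (1 + (L/π)²)∫(u')²; dividing yields the same α.) With (π/L)² = 9*π^2/4 and c = 0, the largest admissible constant is α = ((π/L)² + c)/((π/L)² + 1).
Simplifying, α = 9*π^2/(4 + 9*π^2).


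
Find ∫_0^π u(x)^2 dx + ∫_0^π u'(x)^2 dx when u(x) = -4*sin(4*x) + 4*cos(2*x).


||u||_{H^1(0,π)}^2 = 176*π

u'(x) = -8*sin(2*x) - 16*cos(4*x).
Expand u² and (u')² and integrate term by term on (0, π), using: for integers n ≥ 1, ∫_0^π sin²(nx) dx = ∫_0^π cos²(nx) dx = π/2; for n ≠ n', ∫_0^π sin(nx)sin(n'x) dx = ∫_0^π cos(nx)cos(n'x) dx = 0; and by product-to-sum, ∫_0^π sin(nx)cos(n'x) dx = ½∫_0^π [sin((n+n')x) + sin((n−n')x)] dx, which is 0 when n+n' is even and 2n/(n²−n'²) when n+n' is odd (it need not vanish on (0, π)).
  u² squared terms: (-4)²·∫sin(4x)² dx = 16·π/2 = 8*π;  (4)²·∫cos(2x)² dx = 16·π/2 = 8*π.
  u² cross terms: 2·(-4)·(4)·∫sin(4x)·cos(2x) dx = -32·(0) = 0.
  So ∫_0^π u² dx = 8*π + 8*π + 0 = 16*π.
  (u')² squared terms: (-16)²·∫cos(4x)² dx = 256·π/2 = 128*π;  (-8)²·∫sin(2x)² dx = 64·π/2 = 32*π.
  (u')² cross terms: 2·(-16)·(-8)·∫cos(4x)·sin(2x) dx = 256·(0) = 0.
  So ∫_0^π (u')² dx = 128*π + 32*π + 0 = 160*π.
||u||_{H^1}^2 = (16*π) + (160*π) = 176*π.


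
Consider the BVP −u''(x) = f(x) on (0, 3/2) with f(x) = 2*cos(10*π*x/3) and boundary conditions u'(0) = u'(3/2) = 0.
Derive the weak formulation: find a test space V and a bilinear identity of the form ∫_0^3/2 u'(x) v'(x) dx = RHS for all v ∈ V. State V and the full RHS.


V = H^1(0, 3/2) (no boundary constraint on v; u is determined up to an additive constant); weak form: ∫_0^3/2 u'v' dx = ∫_0^3/2 (2*cos(10*π*x/3)) v dx for all v ∈ V.

Multiply both sides by a test function v and integrate from 0 to 3/2:
  ∫_0^3/2 −u''(x) v(x) dx = ∫_0^3/2 f(x) v(x) dx.
Integrate the LHS by parts once:
  ∫_0^3/2 −u'' v dx = −[u'(x) v(x)]_0^3/2 + ∫_0^3/2 u'(x) v'(x) dx.
Thus ∫_0^3/2 u'(x) v'(x) dx = ∫_0^3/2 f(x) v(x) dx + [u'(x) v(x)]_0^3/2.
Choose V so that boundary terms are either known or forced to vanish.
u has homogeneous Neumann: u'(0) = u'(3/2) = 0. So [u' v]_0^3/2 = 0·v(3/2) − 0·v(0) = 0 for any v; take V = H^1(0, 3/2).
Weak formulation: find u (satisfying any essential BC) such that ∫_0^3/2 u'(x) v'(x) dx = ∫_0^3/2 f v dx for all v ∈ V (homogeneous Neumann, so boundary terms vanish).
Substituting f(x) = 2*cos(10*π*x/3), the right-hand side is ∫_0^3/2 (2*cos(10*π*x/3)) v dx.
Compatibility check (pure Neumann): taking v ≡ 1 ∈ V gives 0 = ∫_0^3/2 f dx + (0) − (0), i.e. ∫_0^3/2 f dx must equal u'(0) − u'(3/2) = 0. Indeed ∫_0^3/2 (2*cos(10*π*x/3)) dx = 0, so the data are compatible. The solution is then unique only up to an additive constant (fix it e.g. by requiring ∫_0^3/2 u dx = 0).


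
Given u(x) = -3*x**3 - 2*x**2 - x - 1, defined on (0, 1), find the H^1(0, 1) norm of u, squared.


||u||_{H^1}^2 = 4339/70

The H^1 norm (squared) on an interval (0, L) is
  ||u||_{H^1}^2 = ∫_0^L u(x)^2 dx + ∫_0^L u'(x)^2 dx.
Compute u'(x) = -9*x**2 - 4*x - 1.
Then u(x)^2 = 9*x**6 + 12*x**5 + 10*x**4 + 10*x**3 + 5*x**2 + 2*x + 1 and u'(x)^2 = 81*x**4 + 72*x**3 + 34*x**2 + 8*x + 1.
Integrate each monomial from 0 to 1 using ∫_0^1 c·x^n dx = c·1^(n+1)/(n+1):
  ∫_0^1 u(x)^2 dx = ∫_0^1 (9*x^6 + 12*x^5 + 10*x^4 + 10*x^3 + 5*x^2 + 2*x + 1) dx. Term by term:
    ∫_0^1 9*x^6 dx = 9/7;  ∫_0^1 12*x^5 dx = 2;  ∫_0^1 10*x^4 dx = 2;
    ∫_0^1 10*x^3 dx = 5/2;  ∫_0^1 5*x^2 dx = 5/3;  ∫_0^1 2*x dx = 1;
    ∫_0^1 1 dx = 1.
  Sum: 9/7 + 2 + 2 + 5/2 + 5/3 + 1 + 1 = 481/42.
  ∫_0^1 u'(x)^2 dx = ∫_0^1 (81*x^4 + 72*x^3 + 34*x^2 + 8*x + 1) dx. Term by term:
    ∫_0^1 81*x^4 dx = 81/5;  ∫_0^1 72*x^3 dx = 18;  ∫_0^1 34*x^2 dx = 34/3;
    ∫_0^1 8*x dx = 4;  ∫_0^1 1 dx = 1.
  Sum: 81/5 + 18 + 34/3 + 4 + 1 = 758/15.
Adding: ||u||_{H^1}^2 = 481/42 + 758/15 = 4339/70.


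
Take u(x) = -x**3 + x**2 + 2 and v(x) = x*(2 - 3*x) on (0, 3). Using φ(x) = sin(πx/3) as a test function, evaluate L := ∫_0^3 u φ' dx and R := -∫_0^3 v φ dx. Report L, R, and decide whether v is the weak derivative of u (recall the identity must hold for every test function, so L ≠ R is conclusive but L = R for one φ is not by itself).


LHS = -324/π^3 + 63/π, RHS = -324/π^3 + 63/π. Yes, v = u' weakly.

u(x) = -x**3 + x**2 + 2, classical derivative u'(x) = -3*x**2 + 2*x.
φ(x) = sin(πx/3), so φ'(x) = π*cos(π*x/3)/3.
Note φ(0) = φ(3) = 0, so the boundary term u·φ vanishes.
LHS = ∫_0^3 u(x) φ'(x) dx = ∫_0^3 (-π*x^3*cos(π*x/3)/3 + π*x^2*cos(π*x/3)/3 + 2*π*cos(π*x/3)/3) dx. Term by term:
  ∫_0^3 2*π*cos(π*x/3)/3 dx = 0;  ∫_0^3 -π*x^3*cos(π*x/3)/3 dx = -324/π^3 + 81/π;  ∫_0^3 π*x^2*cos(π*x/3)/3 dx = -18/π.
Sum: 0 + -324/π^3 + 81/π − 18/π = -324/π^3 + 63/π.
So LHS = -324/π^3 + 63/π.
∫_0^3 v(x) φ(x) dx = ∫_0^3 (-3*x^2*sin(π*x/3) + 2*x*sin(π*x/3)) dx. Term by term:
  ∫_0^3 -3*x^2*sin(π*x/3) dx = -81/π + 324/π^3;  ∫_0^3 2*x*sin(π*x/3) dx = 18/π.
Sum: -81/π + 324/π^3 + 18/π = -63/π + 324/π^3.
So RHS = -∫_0^3 v(x) φ(x) dx = -324/π^3 + 63/π.
LHS = RHS, so the identity holds for this test φ.
Moreover u is smooth here and v(x) = u'(x) = -3*x**2 + 2*x pointwise, so the identity holds for every test function. Hence v is the weak derivative of u.


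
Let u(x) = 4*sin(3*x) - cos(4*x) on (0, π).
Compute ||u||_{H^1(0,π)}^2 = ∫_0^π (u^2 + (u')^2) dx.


||u||_{H^1(0,π)}^2 = 816/7 + 177*π/2

u'(x) = 4*sin(4*x) + 12*cos(3*x).
Expand u² and (u')² and integrate term by term on (0, π), using: for integers n ≥ 1, ∫_0^π sin²(nx) dx = ∫_0^π cos²(nx) dx = π/2; for n ≠ n', ∫_0^π sin(nx)sin(n'x) dx = ∫_0^π cos(nx)cos(n'x) dx = 0; and by product-to-sum, ∫_0^π sin(nx)cos(n'x) dx = ½∫_0^π [sin((n+n')x) + sin((n−n')x)] dx, which is 0 when n+n' is even and 2n/(n²−n'²) when n+n' is odd (it need not vanish on (0, π)).
  u² squared terms: (-1)²·∫cos(4x)² dx = 1·π/2 = π/2;  (4)²·∫sin(3x)² dx = 16·π/2 = 8*π.
  u² cross terms: 2·(-1)·(4)·∫cos(4x)·sin(3x) dx = -8·(-6/7) = 48/7.
  So ∫_0^π u² dx = π/2 + 8*π + 48/7 = 48/7 + 17*π/2.
  (u')² squared terms: (4)²·∫sin(4x)² dx = 16·π/2 = 8*π;  (12)²·∫cos(3x)² dx = 144·π/2 = 72*π.
  (u')² cross terms: 2·(4)·(12)·∫sin(4x)·cos(3x) dx = 96·(8/7) = 768/7.
  So ∫_0^π (u')² dx = 8*π + 72*π + 768/7 = 768/7 + 80*π.
||u||_{H^1}^2 = (48/7 + 17*π/2) + (768/7 + 80*π) = 816/7 + 177*π/2.


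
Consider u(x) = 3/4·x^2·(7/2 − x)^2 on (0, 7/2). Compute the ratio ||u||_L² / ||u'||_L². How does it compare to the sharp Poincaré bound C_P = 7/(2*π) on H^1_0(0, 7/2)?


||u||_L² / ||u'||_L² = 7*sqrt(3)/12 < C_P = 7/(2*π).

u(x) = 3/4·x^2·(7/2 − x)^2, so u'(x) = 3*x*(2*x - 7)*(4*x - 7)/8.
u(x) = 3/4·x^2·(7/2 − x)^2 vanishes at x = 0 and x = 7/2, so u ∈ H^1_0(0, 7/2). Differentiate via the product rule and integrate the resulting polynomials term by term.
  ∫_0^7/2 u² dx = ∫_0^7/2 (9*x^8/16 - 63*x^7/8 + 1323*x^6/32 - 3087*x^5/32 + 21609*x^4/256) dx. Term by term:
    ∫_0^7/2 9*x^8/16 dx = 40353607/8192;  ∫_0^7/2 -63*x^7/8 dx = -363182463/16384;  ∫_0^7/2 1323*x^6/32 dx = 155649627/4096;
    ∫_0^7/2 -3087*x^5/32 dx = -121060821/4096;  ∫_0^7/2 21609*x^4/256 dx = 363182463/40960.
  Sum: 40353607/8192 − 363182463/16384 + 155649627/4096 − 121060821/4096 + 363182463/40960 = 5764801/81920.
  ∫_0^7/2 (u')² dx = ∫_0^7/2 (9*x^6 - 189*x^5/2 + 5733*x^4/16 - 9261*x^3/16 + 21609*x^2/64) dx. Term by term:
    ∫_0^7/2 9*x^6 dx = 1058841/128;  ∫_0^7/2 -189*x^5/2 dx = -7411887/256;  ∫_0^7/2 5733*x^4/16 dx = 96354531/2560;
    ∫_0^7/2 -9261*x^3/16 dx = -22235661/1024;  ∫_0^7/2 21609*x^2/64 dx = 2470629/512.
  Sum: 1058841/128 − 7411887/256 + 96354531/2560 − 22235661/1024 + 2470629/512 = 352947/5120.
∫_0^7/2 u² dx = 5764801/81920, so ||u||_L² = 2401*sqrt(5)/640.
∫_0^7/2 (u')² dx = 352947/5120, so ||u'||_L² = 343*sqrt(15)/160.
Ratio ||u||_L² / ||u'||_L² = 7*sqrt(3)/12.
Sharp Poincaré constant on H^1_0(0, 7/2) is C_P = L/π = 7/(2*π), achieved by sin(2*π/7·x).
A polynomial bump cannot attain the sharp Poincaré constant (only the first sine eigenfunction does), so the ratio is strictly less than C_P, consistent with ||u||_L² ≤ C_P ||u'||_L².


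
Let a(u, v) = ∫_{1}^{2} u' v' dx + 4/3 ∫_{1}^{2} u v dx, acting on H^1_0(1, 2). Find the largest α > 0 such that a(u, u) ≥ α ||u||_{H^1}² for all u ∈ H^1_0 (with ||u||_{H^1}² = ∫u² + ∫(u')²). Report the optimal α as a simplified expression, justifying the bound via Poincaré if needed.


α = 1

Coercivity of a(·,·) on H^1_0(1, 2) means a(u, u) ≥ α ||u||_{H^1}² for every u ∈ H^1_0.
The interval has length L = 1, and Poincaré/coercivity depend only on L. Here a(u, u) = ∫(u')² + (4/3)·∫u².
Here c = 4/3 ≥ 1, so a(u,u) = ∫(u')² + c∫u² ≥ ∫(u')² + ∫u² = ||u||_{H^1}², i.e. α = 1 works. No larger α is possible: a(u,u) ≥ α||u||_{H^1}² means (1−α)∫(u')² ≥ (α−c)∫u², and for the modes u_n = sin(nπ(x−x₀)/L) (x₀ the left endpoint) one has ∫u_n²/∫(u_n')² = (L/(nπ))² → 0, so a(u_n,u_n)/||u_n||_{H^1}² → 1. Hence the optimal constant is α = 1.
Therefore α = 1.


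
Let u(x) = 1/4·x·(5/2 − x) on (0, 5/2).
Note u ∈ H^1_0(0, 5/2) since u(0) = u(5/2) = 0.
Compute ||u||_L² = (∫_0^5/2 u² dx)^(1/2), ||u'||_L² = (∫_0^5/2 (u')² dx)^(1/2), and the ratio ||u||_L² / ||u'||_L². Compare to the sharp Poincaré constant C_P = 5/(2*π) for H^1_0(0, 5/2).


||u||_L² / ||u'||_L² = sqrt(10)/4 < C_P = 5/(2*π).

u(x) = 1/4·x·(5/2 − x), so u'(x) = 5/8 - x/2.
u(x) = 1/4·x·(5/2 − x) vanishes at x = 0 and x = 5/2, so u ∈ H^1_0(0, 5/2). Differentiate via the product rule and integrate the resulting polynomials term by term.
  ∫_0^5/2 u² dx = ∫_0^5/2 (x^4/16 - 5*x^3/16 + 25*x^2/64) dx. Term by term:
    ∫_0^5/2 x^4/16 dx = 625/512;  ∫_0^5/2 -5*x^3/16 dx = -3125/1024;  ∫_0^5/2 25*x^2/64 dx = 3125/1536.
  Sum: 625/512 − 3125/1024 + 3125/1536 = 625/3072.
  ∫_0^5/2 (u')² dx = ∫_0^5/2 (x^2/4 - 5*x/8 + 25/64) dx. Term by term:
    ∫_0^5/2 x^2/4 dx = 125/96;  ∫_0^5/2 -5*x/8 dx = -125/64;  ∫_0^5/2 25/64 dx = 125/128.
  Sum: 125/96 − 125/64 + 125/128 = 125/384.
∫_0^5/2 u² dx = 625/3072, so ||u||_L² = 25*sqrt(3)/96.
∫_0^5/2 (u')² dx = 125/384, so ||u'||_L² = 5*sqrt(30)/48.
Ratio ||u||_L² / ||u'||_L² = sqrt(10)/4.
Sharp Poincaré constant on H^1_0(0, 5/2) is C_P = L/π = 5/(2*π), achieved by sin(2*π/5·x).
A polynomial bump cannot attain the sharp Poincaré constant (only the first sine eigenfunction does), so the ratio is strictly less than C_P, consistent with ||u||_L² ≤ C_P ||u'||_L².


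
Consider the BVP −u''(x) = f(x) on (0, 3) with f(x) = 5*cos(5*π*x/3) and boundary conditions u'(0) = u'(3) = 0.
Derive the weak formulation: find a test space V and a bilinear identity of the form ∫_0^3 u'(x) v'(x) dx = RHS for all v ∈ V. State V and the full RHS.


V = H^1(0, 3) (no boundary constraint on v; u is determined up to an additive constant); weak form: ∫_0^3 u'v' dx = ∫_0^3 (5*cos(5*π*x/3)) v dx for all v ∈ V.

Multiply both sides by a test function v and integrate from 0 to 3:
  ∫_0^3 −u''(x) v(x) dx = ∫_0^3 f(x) v(x) dx.
Integrate the LHS by parts once:
  ∫_0^3 −u'' v dx = −[u'(x) v(x)]_0^3 + ∫_0^3 u'(x) v'(x) dx.
Thus ∫_0^3 u'(x) v'(x) dx = ∫_0^3 f(x) v(x) dx + [u'(x) v(x)]_0^3.
Choose V so that boundary terms are either known or forced to vanish.
u has homogeneous Neumann: u'(0) = u'(3) = 0. So [u' v]_0^3 = 0·v(3) − 0·v(0) = 0 for any v; take V = H^1(0, 3).
Weak formulation: find u (satisfying any essential BC) such that ∫_0^3 u'(x) v'(x) dx = ∫_0^3 f v dx for all v ∈ V (homogeneous Neumann, so boundary terms vanish).
Substituting f(x) = 5*cos(5*π*x/3), the right-hand side is ∫_0^3 (5*cos(5*π*x/3)) v dx.
Compatibility check (pure Neumann): taking v ≡ 1 ∈ V gives 0 = ∫_0^3 f dx + (0) − (0), i.e. ∫_0^3 f dx must equal u'(0) − u'(3) = 0. Indeed ∫_0^3 (5*cos(5*π*x/3)) dx = 0, so the data are compatible. The solution is then unique only up to an additive constant (fix it e.g. by requiring ∫_0^3 u dx = 0).


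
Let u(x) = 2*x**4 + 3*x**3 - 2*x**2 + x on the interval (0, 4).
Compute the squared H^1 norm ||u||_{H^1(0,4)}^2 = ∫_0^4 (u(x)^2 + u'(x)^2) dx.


||u||_{H^1}^2 = 145583084/315

The H^1 norm (squared) on an interval (0, L) is
  ||u||_{H^1}^2 = ∫_0^L u(x)^2 dx + ∫_0^L u'(x)^2 dx.
Compute u'(x) = 8*x**3 + 9*x**2 - 4*x + 1.
Then u(x)^2 = 4*x**8 + 12*x**7 + x**6 - 8*x**5 + 10*x**4 - 4*x**3 + x**2 and u'(x)^2 = 64*x**6 + 144*x**5 + 17*x**4 - 56*x**3 + 34*x**2 - 8*x + 1.
Integrate each monomial from 0 to 4 using ∫_0^4 c·x^n dx = c·4^(n+1)/(n+1):
  ∫_0^4 u(x)^2 dx = ∫_0^4 (4*x^8 + 12*x^7 + x^6 - 8*x^5 + 10*x^4 - 4*x^3 + x^2) dx. Term by term:
    ∫_0^4 4*x^8 dx = 1048576/9;  ∫_0^4 12*x^7 dx = 98304;  ∫_0^4 x^6 dx = 16384/7;
    ∫_0^4 -8*x^5 dx = -16384/3;  ∫_0^4 10*x^4 dx = 2048;  ∫_0^4 -4*x^3 dx = -256;
    ∫_0^4 x^2 dx = 64/3.
  Sum: 1048576/9 + 98304 + 16384/7 − 16384/3 + 2048 − 256 + 64/3 = 13450816/63.
  ∫_0^4 u'(x)^2 dx = ∫_0^4 (64*x^6 + 144*x^5 + 17*x^4 - 56*x^3 + 34*x^2 - 8*x + 1) dx. Term by term:
    ∫_0^4 64*x^6 dx = 1048576/7;  ∫_0^4 144*x^5 dx = 98304;  ∫_0^4 17*x^4 dx = 17408/5;
    ∫_0^4 -56*x^3 dx = -3584;  ∫_0^4 34*x^2 dx = 2176/3;  ∫_0^4 -8*x dx = -64;
    ∫_0^4 1 dx = 4.
  Sum: 1048576/7 + 98304 + 17408/5 − 3584 + 2176/3 − 64 + 4 = 26109668/105.
Adding: ||u||_{H^1}^2 = 13450816/63 + 26109668/105 = 145583084/315.


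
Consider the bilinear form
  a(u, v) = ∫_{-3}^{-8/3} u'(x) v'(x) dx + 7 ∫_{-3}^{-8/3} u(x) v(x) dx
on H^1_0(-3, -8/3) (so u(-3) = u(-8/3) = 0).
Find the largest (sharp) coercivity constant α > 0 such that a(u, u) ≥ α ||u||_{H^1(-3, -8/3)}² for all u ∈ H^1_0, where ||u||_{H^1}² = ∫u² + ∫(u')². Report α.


α = 1

Coercivity of a(·,·) on H^1_0(-3, -8/3) means a(u, u) ≥ α ||u||_{H^1}² for every u ∈ H^1_0.
The interval has length L = 1/3, and Poincaré/coercivity depend only on L. Here a(u, u) = ∫(u')² + (7)·∫u².
Here c = 7 ≥ 1, so a(u,u) = ∫(u')² + c∫u² ≥ ∫(u')² + ∫u² = ||u||_{H^1}², i.e. α = 1 works. No larger α is possible: a(u,u) ≥ α||u||_{H^1}² means (1−α)∫(u')² ≥ (α−c)∫u², and for the modes u_n = sin(nπ(x−x₀)/L) (x₀ the left endpoint) one has ∫u_n²/∫(u_n')² = (L/(nπ))² → 0, so a(u_n,u_n)/||u_n||_{H^1}² → 1. Hence the optimal constant is α = 1.
Therefore α = 1.


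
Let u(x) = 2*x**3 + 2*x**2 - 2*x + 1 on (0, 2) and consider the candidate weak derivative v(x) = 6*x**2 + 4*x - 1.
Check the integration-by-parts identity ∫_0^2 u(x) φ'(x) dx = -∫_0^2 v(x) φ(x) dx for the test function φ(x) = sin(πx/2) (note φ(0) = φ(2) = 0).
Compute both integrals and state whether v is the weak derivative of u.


LHS = -56/π + 192/π^3, RHS = -60/π + 192/π^3. No, v is not the weak derivative of u.

u(x) = 2*x**3 + 2*x**2 - 2*x + 1, classical derivative u'(x) = 6*x**2 + 4*x - 2.
φ(x) = sin(πx/2), so φ'(x) = π*cos(π*x/2)/2.
Note φ(0) = φ(2) = 0, so the boundary term u·φ vanishes.
LHS = ∫_0^2 u(x) φ'(x) dx = ∫_0^2 (π*x^3*cos(π*x/2) + π*x^2*cos(π*x/2) - π*x*cos(π*x/2) + π*cos(π*x/2)/2) dx. Term by term:
  ∫_0^2 π*cos(π*x/2)/2 dx = 0;  ∫_0^2 π*x^2*cos(π*x/2) dx = -16/π;  ∫_0^2 π*x^3*cos(π*x/2) dx = -48/π + 192/π^3;
  ∫_0^2 -π*x*cos(π*x/2) dx = 8/π.
Sum: 0 − 16/π + -48/π + 192/π^3 + 8/π = -56/π + 192/π^3.
So LHS = -56/π + 192/π^3.
∫_0^2 v(x) φ(x) dx = ∫_0^2 (6*x^2*sin(π*x/2) + 4*x*sin(π*x/2) - sin(π*x/2)) dx. Term by term:
  ∫_0^2 -sin(π*x/2) dx = -4/π;  ∫_0^2 4*x*sin(π*x/2) dx = 16/π;  ∫_0^2 6*x^2*sin(π*x/2) dx = -192/π^3 + 48/π.
Sum: -4/π + 16/π + -192/π^3 + 48/π = -192/π^3 + 60/π.
So RHS = -∫_0^2 v(x) φ(x) dx = -60/π + 192/π^3.
LHS − RHS = 4/π ≠ 0, so the identity fails.
(For a valid weak derivative the identity must hold for EVERY test function, in particular this one. The failure shows v is NOT the weak derivative of u.)
Correct weak derivative would be u'(x) = 6*x**2 + 4*x - 2.


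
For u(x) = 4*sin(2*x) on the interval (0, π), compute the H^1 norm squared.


||u||_{H^1(0,π)}^2 = 40*π

u'(x) = 8*cos(2*x).
Expand u² and (u')² and integrate term by term on (0, π), using: for integers n ≥ 1, ∫_0^π sin²(nx) dx = ∫_0^π cos²(nx) dx = π/2; for n ≠ n', ∫_0^π sin(nx)sin(n'x) dx = ∫_0^π cos(nx)cos(n'x) dx = 0; and by product-to-sum, ∫_0^π sin(nx)cos(n'x) dx = ½∫_0^π [sin((n+n')x) + sin((n−n')x)] dx, which is 0 when n+n' is even and 2n/(n²−n'²) when n+n' is odd (it need not vanish on (0, π)).
  u² squared terms: (4)²·∫sin(2x)² dx = 16·π/2 = 8*π.
  So ∫_0^π u² dx = 8*π.
  (u')² squared terms: (8)²·∫cos(2x)² dx = 64·π/2 = 32*π.
  So ∫_0^π (u')² dx = 32*π.
||u||_{H^1}^2 = (8*π) + (32*π) = 40*π.


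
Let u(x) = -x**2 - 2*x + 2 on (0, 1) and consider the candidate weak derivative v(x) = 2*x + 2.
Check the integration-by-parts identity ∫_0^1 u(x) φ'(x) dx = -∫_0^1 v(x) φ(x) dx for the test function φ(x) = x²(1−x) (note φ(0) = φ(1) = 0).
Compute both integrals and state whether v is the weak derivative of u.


LHS = 4/15, RHS = -4/15. No, v is not the weak derivative of u.

u(x) = -x**2 - 2*x + 2, classical derivative u'(x) = -2*x - 2.
φ(x) = x²(1−x), so φ'(x) = x*(2 - 3*x).
Note φ(0) = φ(1) = 0, so the boundary term u·φ vanishes.
LHS = ∫_0^1 u(x) φ'(x) dx = ∫_0^1 (3*x^4 + 4*x^3 - 10*x^2 + 4*x) dx. Term by term:
  ∫_0^1 3*x^4 dx = 3/5;  ∫_0^1 4*x^3 dx = 1;  ∫_0^1 -10*x^2 dx = -10/3;
  ∫_0^1 4*x dx = 2.
Sum: 3/5 + 1 − 10/3 + 2 = 4/15.
So LHS = 4/15.
∫_0^1 v(x) φ(x) dx = ∫_0^1 (-2*x^4 + 2*x^2) dx. Term by term:
  ∫_0^1 -2*x^4 dx = -2/5;  ∫_0^1 2*x^2 dx = 2/3.
Sum: -2/5 + 2/3 = 4/15.
So RHS = -∫_0^1 v(x) φ(x) dx = -4/15.
LHS − RHS = 8/15 ≠ 0, so the identity fails.
(For a valid weak derivative the identity must hold for EVERY test function, in particular this one. The failure shows v is NOT the weak derivative of u.)
Correct weak derivative would be u'(x) = -2*x - 2.


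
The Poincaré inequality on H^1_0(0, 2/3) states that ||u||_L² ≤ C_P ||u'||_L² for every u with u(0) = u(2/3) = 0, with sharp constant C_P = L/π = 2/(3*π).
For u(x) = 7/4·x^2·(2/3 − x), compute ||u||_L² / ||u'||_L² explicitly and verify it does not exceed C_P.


||u||_L² / ||u'||_L² = sqrt(14)/21 < C_P = 2/(3*π).

u(x) = 7/4·x^2·(2/3 − x), so u'(x) = 7*x*(4 - 9*x)/12.
u(x) = 7/4·x^2·(2/3 − x) vanishes at x = 0 and x = 2/3, so u ∈ H^1_0(0, 2/3). Differentiate via the product rule and integrate the resulting polynomials term by term.
  ∫_0^2/3 u² dx = ∫_0^2/3 (49*x^6/16 - 49*x^5/12 + 49*x^4/36) dx. Term by term:
    ∫_0^2/3 49*x^6/16 dx = 56/2187;  ∫_0^2/3 -49*x^5/12 dx = -392/6561;  ∫_0^2/3 49*x^4/36 dx = 392/10935.
  Sum: 56/2187 − 392/6561 + 392/10935 = 56/32805.
  ∫_0^2/3 (u')² dx = ∫_0^2/3 (441*x^4/16 - 49*x^3/2 + 49*x^2/9) dx. Term by term:
    ∫_0^2/3 441*x^4/16 dx = 98/135;  ∫_0^2/3 -49*x^3/2 dx = -98/81;  ∫_0^2/3 49*x^2/9 dx = 392/729.
  Sum: 98/135 − 98/81 + 392/729 = 196/3645.
∫_0^2/3 u² dx = 56/32805, so ||u||_L² = 2*sqrt(70)/405.
∫_0^2/3 (u')² dx = 196/3645, so ||u'||_L² = 14*sqrt(5)/135.
Ratio ||u||_L² / ||u'||_L² = sqrt(14)/21.
Sharp Poincaré constant on H^1_0(0, 2/3) is C_P = L/π = 2/(3*π), achieved by sin(3*π/2·x).
A polynomial bump cannot attain the sharp Poincaré constant (only the first sine eigenfunction does), so the ratio is strictly less than C_P, consistent with ||u||_L² ≤ C_P ||u'||_L².


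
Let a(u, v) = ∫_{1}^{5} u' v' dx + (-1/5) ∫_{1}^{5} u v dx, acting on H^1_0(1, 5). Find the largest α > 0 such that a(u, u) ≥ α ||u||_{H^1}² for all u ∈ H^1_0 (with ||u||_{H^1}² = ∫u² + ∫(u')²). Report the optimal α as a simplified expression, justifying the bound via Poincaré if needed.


α = (-16/5 + π^2)/(π^2 + 16)

Coercivity of a(·,·) on H^1_0(1, 5) means a(u, u) ≥ α ||u||_{H^1}² for every u ∈ H^1_0.
The interval has length L = 4, and Poincaré/coercivity depend only on L. Here a(u, u) = ∫(u')² + (-1/5)·∫u².
Here c = -1/5 < 0 with |c| < (π/L)² = π^2/16, so coercivity still holds. The condition a(u,u) ≥ α||u||_{H^1}² reads (1−α)∫(u')² ≥ (α−c)∫u². Any admissible α is ≤ 1 (rapidly oscillating u have ∫u²/∫(u')² → 0), and α = 1 would force 0 ≥ (1−c)∫u², impossible since c < 1; so 1−α > 0. By the sharp Poincaré inequality on H^1_0 of an interval of length L, ∫(u')² ≥ (π/L)²∫u² with equality for the first sine mode sin(π(x−x₀)/L) (x₀ the left endpoint), so the inequality holds for all u iff (1−α)(π/L)² ≥ α − c, i.e. α ≤ ((π/L)² + c)/((π/L)² + 1) = (1 + c(L/π)²)/(1 + (L/π)²). (Direct route, valid since c ≤ 0: Poincaré gives c∫u² ≥ c(L/π)²∫(u')², so a(u,u) ≥ (1 + c(L/π)²)∫(u')², while ||u||_{H^1}² ≤ (1 + (L/π)²)∫(u')²; dividing yields the same α.) With (π/L)² = π^2/16 and c = -1/5, the largest admissible constant is α = ((π/L)² + c)/((π/L)² + 1).
Simplifying, α = (-16/5 + π^2)/(π^2 + 16).


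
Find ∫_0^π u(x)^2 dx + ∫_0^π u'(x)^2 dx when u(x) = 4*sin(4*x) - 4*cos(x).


||u||_{H^1(0,π)}^2 = -512/15 + 152*π

u'(x) = 4*sin(x) + 16*cos(4*x).
Expand u² and (u')² and integrate term by term on (0, π), using: for integers n ≥ 1, ∫_0^π sin²(nx) dx = ∫_0^π cos²(nx) dx = π/2; for n ≠ n', ∫_0^π sin(nx)sin(n'x) dx = ∫_0^π cos(nx)cos(n'x) dx = 0; and by product-to-sum, ∫_0^π sin(nx)cos(n'x) dx = ½∫_0^π [sin((n+n')x) + sin((n−n')x)] dx, which is 0 when n+n' is even and 2n/(n²−n'²) when n+n' is odd (it need not vanish on (0, π)).
  u² squared terms: (-4)²·∫cos(x)² dx = 16·π/2 = 8*π;  (4)²·∫sin(4x)² dx = 16·π/2 = 8*π.
  u² cross terms: 2·(-4)·(4)·∫cos(x)·sin(4x) dx = -32·(8/15) = -256/15.
  So ∫_0^π u² dx = 8*π + 8*π − 256/15 = -256/15 + 16*π.
  (u')² squared terms: (4)²·∫sin(x)² dx = 16·π/2 = 8*π;  (16)²·∫cos(4x)² dx = 256·π/2 = 128*π.
  (u')² cross terms: 2·(4)·(16)·∫sin(x)·cos(4x) dx = 128·(-2/15) = -256/15.
  So ∫_0^π (u')² dx = 8*π + 128*π − 256/15 = -256/15 + 136*π.
||u||_{H^1}^2 = (-256/15 + 16*π) + (-256/15 + 136*π) = -512/15 + 152*π.


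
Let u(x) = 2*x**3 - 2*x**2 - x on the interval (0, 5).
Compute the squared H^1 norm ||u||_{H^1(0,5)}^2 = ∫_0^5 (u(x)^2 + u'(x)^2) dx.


||u||_{H^1}^2 = 278235/7

The H^1 norm (squared) on an interval (0, L) is
  ||u||_{H^1}^2 = ∫_0^L u(x)^2 dx + ∫_0^L u'(x)^2 dx.
Compute u'(x) = 6*x**2 - 4*x - 1.
Then u(x)^2 = 4*x**6 - 8*x**5 + 4*x**3 + x**2 and u'(x)^2 = 36*x**4 - 48*x**3 + 4*x**2 + 8*x + 1.
Integrate each monomial from 0 to 5 using ∫_0^5 c·x^n dx = c·5^(n+1)/(n+1):
  ∫_0^5 u(x)^2 dx = ∫_0^5 (4*x^6 - 8*x^5 + 4*x^3 + x^2) dx. Term by term:
    ∫_0^5 4*x^6 dx = 312500/7;  ∫_0^5 -8*x^5 dx = -62500/3;  ∫_0^5 4*x^3 dx = 625;
    ∫_0^5 x^2 dx = 125/3.
  Sum: 312500/7 − 62500/3 + 625 + 125/3 = 514000/21.
  ∫_0^5 u'(x)^2 dx = ∫_0^5 (36*x^4 - 48*x^3 + 4*x^2 + 8*x + 1) dx. Term by term:
    ∫_0^5 36*x^4 dx = 22500;  ∫_0^5 -48*x^3 dx = -7500;  ∫_0^5 4*x^2 dx = 500/3;
    ∫_0^5 8*x dx = 100;  ∫_0^5 1 dx = 5.
  Sum: 22500 − 7500 + 500/3 + 100 + 5 = 45815/3.
Adding: ||u||_{H^1}^2 = 514000/21 + 45815/3 = 278235/7.


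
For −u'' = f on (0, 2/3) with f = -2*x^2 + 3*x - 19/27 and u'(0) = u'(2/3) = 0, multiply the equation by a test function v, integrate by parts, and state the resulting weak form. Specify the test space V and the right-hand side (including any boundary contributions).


V = H^1(0, 2/3) (no boundary constraint on v; u is determined up to an additive constant); weak form: ∫_0^2/3 u'v' dx = ∫_0^2/3 (-2*x^2 + 3*x - 19/27) v dx for all v ∈ V.

Multiply both sides by a test function v and integrate from 0 to 2/3:
  ∫_0^2/3 −u''(x) v(x) dx = ∫_0^2/3 f(x) v(x) dx.
Integrate the LHS by parts once:
  ∫_0^2/3 −u'' v dx = −[u'(x) v(x)]_0^2/3 + ∫_0^2/3 u'(x) v'(x) dx.
Thus ∫_0^2/3 u'(x) v'(x) dx = ∫_0^2/3 f(x) v(x) dx + [u'(x) v(x)]_0^2/3.
Choose V so that boundary terms are either known or forced to vanish.
u has homogeneous Neumann: u'(0) = u'(2/3) = 0. So [u' v]_0^2/3 = 0·v(2/3) − 0·v(0) = 0 for any v; take V = H^1(0, 2/3).
Weak formulation: find u (satisfying any essential BC) such that ∫_0^2/3 u'(x) v'(x) dx = ∫_0^2/3 f v dx for all v ∈ V (homogeneous Neumann, so boundary terms vanish).
Substituting f(x) = -2*x^2 + 3*x - 19/27, the right-hand side is ∫_0^2/3 (-2*x^2 + 3*x - 19/27) v dx.
Compatibility check (pure Neumann): taking v ≡ 1 ∈ V gives 0 = ∫_0^2/3 f dx + (0) − (0), i.e. ∫_0^2/3 f dx must equal u'(0) − u'(2/3) = 0. Indeed ∫_0^2/3 (-2*x^2 + 3*x - 19/27) dx = 0, so the data are compatible. The solution is then unique only up to an additive constant (fix it e.g. by requiring ∫_0^2/3 u dx = 0).


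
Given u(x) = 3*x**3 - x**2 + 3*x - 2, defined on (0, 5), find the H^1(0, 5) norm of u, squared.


||u||_{H^1}^2 = 5947505/42

The H^1 norm (squared) on an interval (0, L) is
  ||u||_{H^1}^2 = ∫_0^L u(x)^2 dx + ∫_0^L u'(x)^2 dx.
Compute u'(x) = 9*x**2 - 2*x + 3.
Then u(x)^2 = 9*x**6 - 6*x**5 + 19*x**4 - 18*x**3 + 13*x**2 - 12*x + 4 and u'(x)^2 = 81*x**4 - 36*x**3 + 58*x**2 - 12*x + 9.
Integrate each monomial from 0 to 5 using ∫_0^5 c·x^n dx = c·5^(n+1)/(n+1):
  ∫_0^5 u(x)^2 dx = ∫_0^5 (9*x^6 - 6*x^5 + 19*x^4 - 18*x^3 + 13*x^2 - 12*x + 4) dx. Term by term:
    ∫_0^5 9*x^6 dx = 703125/7;  ∫_0^5 -6*x^5 dx = -15625;  ∫_0^5 19*x^4 dx = 11875;
    ∫_0^5 -18*x^3 dx = -5625/2;  ∫_0^5 13*x^2 dx = 1625/3;  ∫_0^5 -12*x dx = -150;
    ∫_0^5 4 dx = 20.
  Sum: 703125/7 − 15625 + 11875 − 5625/2 + 1625/3 − 150 + 20 = 3960415/42.
  ∫_0^5 u'(x)^2 dx = ∫_0^5 (81*x^4 - 36*x^3 + 58*x^2 - 12*x + 9) dx. Term by term:
    ∫_0^5 81*x^4 dx = 50625;  ∫_0^5 -36*x^3 dx = -5625;  ∫_0^5 58*x^2 dx = 7250/3;
    ∫_0^5 -12*x dx = -150;  ∫_0^5 9 dx = 45.
  Sum: 50625 − 5625 + 7250/3 − 150 + 45 = 141935/3.
Adding: ||u||_{H^1}^2 = 3960415/42 + 141935/3 = 5947505/42.


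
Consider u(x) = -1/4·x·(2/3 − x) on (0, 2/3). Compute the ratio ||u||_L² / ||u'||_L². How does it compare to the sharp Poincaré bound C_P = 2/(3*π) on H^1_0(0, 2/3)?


||u||_L² / ||u'||_L² = sqrt(10)/15 < C_P = 2/(3*π).

u(x) = -1/4·x·(2/3 − x), so u'(x) = x/2 - 1/6.
u(x) = -1/4·x·(2/3 − x) vanishes at x = 0 and x = 2/3, so u ∈ H^1_0(0, 2/3). Differentiate via the product rule and integrate the resulting polynomials term by term.
  ∫_0^2/3 u² dx = ∫_0^2/3 (x^4/16 - x^3/12 + x^2/36) dx. Term by term:
    ∫_0^2/3 x^4/16 dx = 2/1215;  ∫_0^2/3 -x^3/12 dx = -1/243;  ∫_0^2/3 x^2/36 dx = 2/729.
  Sum: 2/1215 − 1/243 + 2/729 = 1/3645.
  ∫_0^2/3 (u')² dx = ∫_0^2/3 (x^2/4 - x/6 + 1/36) dx. Term by term:
    ∫_0^2/3 x^2/4 dx = 2/81;  ∫_0^2/3 -x/6 dx = -1/27;  ∫_0^2/3 1/36 dx = 1/54.
  Sum: 2/81 − 1/27 + 1/54 = 1/162.
∫_0^2/3 u² dx = 1/3645, so ||u||_L² = sqrt(5)/135.
∫_0^2/3 (u')² dx = 1/162, so ||u'||_L² = sqrt(2)/18.
Ratio ||u||_L² / ||u'||_L² = sqrt(10)/15.
Sharp Poincaré constant on H^1_0(0, 2/3) is C_P = L/π = 2/(3*π), achieved by sin(3*π/2·x).
A polynomial bump cannot attain the sharp Poincaré constant (only the first sine eigenfunction does), so the ratio is strictly less than C_P, consistent with ||u||_L² ≤ C_P ||u'||_L².


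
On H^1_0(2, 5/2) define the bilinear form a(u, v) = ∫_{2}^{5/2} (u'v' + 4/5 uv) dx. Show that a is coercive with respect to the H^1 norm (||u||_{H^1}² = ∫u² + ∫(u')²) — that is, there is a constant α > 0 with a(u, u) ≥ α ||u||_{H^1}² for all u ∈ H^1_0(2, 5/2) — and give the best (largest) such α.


α = 4*(1 + 5*π^2)/(5*(1 + 4*π^2))

Coercivity of a(·,·) on H^1_0(2, 5/2) means a(u, u) ≥ α ||u||_{H^1}² for every u ∈ H^1_0.
The interval has length L = 1/2, and Poincaré/coercivity depend only on L. Here a(u, u) = ∫(u')² + (4/5)·∫u².
Here 0 < c = 4/5 < 1. The condition a(u,u) ≥ α||u||_{H^1}² reads (1−α)∫(u')² ≥ (α−c)∫u². Any admissible α is ≤ 1 (rapidly oscillating u have ∫u²/∫(u')² → 0), and α = 1 would force 0 ≥ (1−c)∫u², impossible since c < 1; so 1−α > 0. By the sharp Poincaré inequality on H^1_0 of an interval of length L, ∫(u')² ≥ (π/L)²∫u² with equality for the first sine mode sin(π(x−x₀)/L) (x₀ the left endpoint), so the inequality holds for all u iff (1−α)(π/L)² ≥ α − c, i.e. α ≤ ((π/L)² + c)/((π/L)² + 1) = (1 + c(L/π)²)/(1 + (L/π)²). With (π/L)² = 4*π^2 and c = 4/5, the largest admissible constant is α = ((π/L)² + c)/((π/L)² + 1).
Simplifying, α = 4*(1 + 5*π^2)/(5*(1 + 4*π^2)).
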